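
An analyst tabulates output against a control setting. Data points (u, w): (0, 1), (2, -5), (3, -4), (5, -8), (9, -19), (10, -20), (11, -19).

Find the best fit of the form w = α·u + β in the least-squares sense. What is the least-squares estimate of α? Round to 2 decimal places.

α = -1.97

Compute the Gram sums: Σu·u = 340, Σu = 40, Σ1 = 7.
Right-hand side: Σu·w = -642, Σw = -74.
So AᵀA·[α, β]ᵀ = Aᵀw: [[340, 40]; [40, 7]]·[α, β]ᵀ = [-642, -74]ᵀ.
det = 340·7 − 40² = 780.
α = ((-642)·7 − 40·(-74))/780 = -59/30; β = (340·(-74) − 40·(-642))/780 = 2/3.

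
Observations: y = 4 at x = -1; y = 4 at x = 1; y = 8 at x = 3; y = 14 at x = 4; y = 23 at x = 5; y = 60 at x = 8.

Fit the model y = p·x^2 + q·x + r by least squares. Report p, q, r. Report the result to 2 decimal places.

p = 1.03, q = -1.09, r = 2.52

AᵀA·[p, q, r]ᵀ = Aᵀy reads: 5060·p + 728·q + 116·r = 4719;  728·p + 116·q + 20·r = 675;  116·p + 20·q + 6·r = 113.
(Σx^2·x^2 = 5060, Σx^2·x = 728, Σx^2 = 116, Σx·x = 116, Σx = 20, Σ1 = 6, Σx^2·y = 4719, Σx·y = 675, Σy = 113.)
Solving the 3×3 system (Gaussian elimination) gives p = 5799/5620, q = -6137/5620, r = 7093/2810.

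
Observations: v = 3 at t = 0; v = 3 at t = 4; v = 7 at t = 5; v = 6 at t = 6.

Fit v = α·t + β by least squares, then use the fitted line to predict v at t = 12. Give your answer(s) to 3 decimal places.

v̂ = 9.422

Sums needed: Σt·t = 77, Σt = 15, Σ1 = 4.
Moment sums: Σt·v = 83, Σv = 19.
XᵀX·[α, β]ᵀ = Xᵀv becomes [[77, 15]; [15, 4]]·[α, β]ᵀ = [83, 19]ᵀ.
Δ = 77·4 − 15² = 83.
α = (83·4 − 15·19)/83 = 47/83; β = (77·19 − 15·83)/83 = 218/83.
At t = 12: v̂ = (47/83)·(12) + (218/83)·(1) = 782/83.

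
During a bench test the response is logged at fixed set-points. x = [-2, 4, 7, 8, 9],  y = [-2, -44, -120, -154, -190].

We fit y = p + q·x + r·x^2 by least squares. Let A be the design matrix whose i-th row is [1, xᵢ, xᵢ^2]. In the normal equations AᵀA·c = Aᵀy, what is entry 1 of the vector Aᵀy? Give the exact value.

-510

Entry 1 ↔ basis 1, so (Aᵀy)_{1} = Σᵢ yᵢ = (1)·(-2) + (1)·(-44) + (1)·(-120) + (1)·(-154) + (1)·(-190) = -510.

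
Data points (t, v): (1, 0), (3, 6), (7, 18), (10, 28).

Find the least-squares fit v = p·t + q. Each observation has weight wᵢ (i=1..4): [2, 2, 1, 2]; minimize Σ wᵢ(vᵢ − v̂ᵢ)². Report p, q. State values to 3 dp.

p = 3.106, q = -3.246

Compute the Gram sums: Σwᵢ·t·t = 269, Σwᵢ·t = 35, Σwᵢ·1 = 7.
Moment sums: Σwᵢ·t·v = 722, Σwᵢ·v = 86.
So MᵀWM·[p, q]ᵀ = MᵀWv: [[269, 35]; [35, 7]]·[p, q]ᵀ = [722, 86]ᵀ.
Eliminating q: 7·(row 1) − 35·(row 2) gives 658·p = 7·722 − 35·86 = 2044, so p = 146/47.
Then q = (86 − 35·(146/47))/7 = -1068/329.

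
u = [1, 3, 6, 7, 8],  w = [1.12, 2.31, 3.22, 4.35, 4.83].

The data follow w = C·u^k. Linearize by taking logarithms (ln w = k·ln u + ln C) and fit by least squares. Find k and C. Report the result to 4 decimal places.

k = 0.6774, C = 1.1008

Taking logs, ln w = k·ln u + ln C, so regress ln w on ln u.
Σln u = 6.9157, Σ(ln u)² = 12.5280, Σln w = 5.1650, Σln u·ln w = 9.1507.
Equations: 12.5280·k + 6.9157·ln C = 9.1507;  6.9157·k + 5·ln C = 5.1650.
Slope k = (n·Σln u·ln w − Σln u·Σln w)/(n·Σ(ln u)² − (Σln u)²) = (5·9.1507 − 6.9157·5.1650)/14.8127 = 0.67738; ln C = (Σln w − k·Σln u)/n = 0.09608, so C = exp(0.09608) = 1.10085.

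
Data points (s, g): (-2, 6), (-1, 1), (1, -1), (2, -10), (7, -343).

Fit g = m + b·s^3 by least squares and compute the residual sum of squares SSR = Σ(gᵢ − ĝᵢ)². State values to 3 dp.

The normal equations are: 5·m + 343·b = -347;  343·m + 117779·b = -117779.
Δ = 5·117779 − 343² = 471246.
m = ((-347)·117779 − 343·(-117779))/471246 = -235558/235623; b = (5·(-117779) − 343·(-347))/471246 = -234937/235623.
Residuals: -230200/235623, 78748/78541, 234872/235623, -80392/78541, 260/235623; SSR = 942752/235623.

SSR = 4.001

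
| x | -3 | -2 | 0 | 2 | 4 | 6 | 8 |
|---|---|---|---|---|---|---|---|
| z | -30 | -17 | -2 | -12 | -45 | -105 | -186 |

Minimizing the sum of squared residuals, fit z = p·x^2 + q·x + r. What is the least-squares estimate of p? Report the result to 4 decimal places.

From the data, Σx^2·x^2 = 5761, Σx^2·x = 765, Σx^2 = 133, Σx·x = 133, Σx = 15, Σ1 = 7.
Right-hand side: Σx^2·z = -16790, Σx·z = -2198, Σz = -397.
MᵀM·[p, q, r]ᵀ = Mᵀz becomes [[5761, 765, 133]; [765, 133, 15]; [133, 15, 7]]·[p, q, r]ᵀ = [-16790, -2198, -397]ᵀ.
Solving the 3×3 system (Gaussian elimination) gives p = -1000751/335202, q = 13573/15962, r = -303629/167601.

p = -2.9855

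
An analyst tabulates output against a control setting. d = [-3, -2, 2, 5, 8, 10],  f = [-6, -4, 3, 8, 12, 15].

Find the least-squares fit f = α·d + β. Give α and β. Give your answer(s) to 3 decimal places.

The normal system AᵀA·[α, β]ᵀ = Aᵀf is [[206, 20]; [20, 6]]·[α, β]ᵀ = [318, 28]ᵀ.
det = 206·6 − 20² = 836.
α = (318·6 − 20·28)/836 = 337/209; β = (206·28 − 20·318)/836 = -148/209.

α = 1.612, β = -0.708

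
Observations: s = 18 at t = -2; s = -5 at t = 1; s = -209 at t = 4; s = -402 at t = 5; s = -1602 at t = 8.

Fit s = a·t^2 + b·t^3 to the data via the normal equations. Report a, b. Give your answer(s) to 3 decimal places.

a = -1.178, b = -2.981

MᵀM·[a, b]ᵀ = Mᵀs reads: 4994·a + 36886·b = -115855;  36886·a + 281930·b = -883999.
(Σt^2·t^2 = 4994, Σt^2·t^3 = 36886, Σt^3·t^3 = 281930, Σt^2·s = -115855, Σt^3·s = -883999.)
Determinant 4994·281930 − 36886² = 47381424.
a = ((-115855)·281930 − 36886·(-883999))/47381424 = -13953259/11845356; b = (4994·(-883999) − 36886·(-115855))/47381424 = -35315869/11845356.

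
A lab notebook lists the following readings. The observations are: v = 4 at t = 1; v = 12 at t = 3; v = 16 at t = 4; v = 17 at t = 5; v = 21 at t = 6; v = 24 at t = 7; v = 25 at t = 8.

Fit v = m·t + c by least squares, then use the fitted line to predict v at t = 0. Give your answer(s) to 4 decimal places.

From the data, Σt·t = 200, Σt = 34, Σ1 = 7.
And Σt·v = 683, Σv = 119.
Determinant 200·7 − 34² = 244.
m = (683·7 − 34·119)/244 = 735/244; c = (200·119 − 34·683)/244 = 289/122.
At t = 0: v̂ = (735/244)·(0) + (289/122)·(1) = 289/122.

v̂ = 2.3689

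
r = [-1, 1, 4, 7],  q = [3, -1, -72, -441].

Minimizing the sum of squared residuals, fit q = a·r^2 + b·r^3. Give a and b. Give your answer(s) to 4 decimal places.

a = 1.4820, b = -1.4974

Compute the Gram sums: Σr^2·r^2 = 2659, Σr^2·r^3 = 17831, Σr^3·r^3 = 121747.
Right-hand side: Σr^2·q = -22759, Σr^3·q = -155875.
Determinant 2659·121747 − 17831² = 5780712.
a = ((-22759)·121747 − 17831·(-155875))/5780712 = 1070894/722589; b = (2659·(-155875) − 17831·(-22759))/5780712 = -1081987/722589.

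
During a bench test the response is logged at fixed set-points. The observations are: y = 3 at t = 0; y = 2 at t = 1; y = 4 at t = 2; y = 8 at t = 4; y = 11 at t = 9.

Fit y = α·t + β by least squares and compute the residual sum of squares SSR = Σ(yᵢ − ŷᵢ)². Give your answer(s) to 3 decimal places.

SSR = 5.193

Compute the Gram sums: Σt·t = 102, Σt = 16, Σ1 = 5.
Moment sums: Σt·y = 141, Σy = 28.
So XᵀX·[α, β]ᵀ = Xᵀy: [[102, 16]; [16, 5]]·[α, β]ᵀ = [141, 28]ᵀ.
Determinant 102·5 − 16² = 254.
α = (141·5 − 16·28)/254 = 257/254; β = (102·28 − 16·141)/254 = 300/127.
Residuals: 81/127, -349/254, -49/127, 202/127, -119/254; SSR = 1319/254.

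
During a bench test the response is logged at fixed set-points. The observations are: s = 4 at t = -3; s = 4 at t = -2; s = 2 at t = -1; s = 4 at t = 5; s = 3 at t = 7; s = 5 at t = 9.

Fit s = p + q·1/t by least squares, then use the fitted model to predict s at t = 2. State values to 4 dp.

MᵀM·[p, q]ᵀ = Mᵀs reads: 6·p + (-869/630)·q = 22;  (-869/630)·p + (569101/396900)·q = -1118/315.
(Σ1 = 6, Σ1/t = -869/630, Σ1/t·1/t = 569101/396900, Σs = 22, Σ1/t·s = -1118/315.)
Δ = 6·(569101/396900) − (-869/630)² = 531889/79380.
p = (22·(569101/396900) − (-869/630)·(-1118/315))/(531889/79380) = 10577138/2659445; q = (6·(-1118/315) − (-869/630)·22)/(531889/79380) = 718452/531889.
At t = 2: ŝ = (10577138/2659445)·(1) + (718452/531889)·(1/2) = 12373268/2659445.

ŝ = 4.6526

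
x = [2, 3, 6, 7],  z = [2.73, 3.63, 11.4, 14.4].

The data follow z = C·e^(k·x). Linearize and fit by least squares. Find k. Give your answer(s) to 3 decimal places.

k = 0.346

With ln zᵢ as the transformed response and xᵢ as the regressor:
Over the data: Σx = 18.0000, Σ(x)² = 98.0000, Σln z = 7.3944, Σx·ln z = 39.1486.
Normal system: [[98.0000, 18.0000]; [18.0000, 4]]·[k, ln C]ᵀ = [39.1486, 7.3944]ᵀ.
Δ = 98.0000·4 − (18.0000)² = 68.0000; k = (39.1486·4 − 18.0000·7.3944)/68.0000 = 0.34552, ln C = (98.0000·7.3944 − 18.0000·39.1486)/68.0000 = 0.29374.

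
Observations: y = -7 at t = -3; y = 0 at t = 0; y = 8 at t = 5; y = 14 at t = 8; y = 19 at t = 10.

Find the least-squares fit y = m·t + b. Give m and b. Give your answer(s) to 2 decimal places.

m = 1.92, b = -0.89

XᵀX·[m, b]ᵀ = Xᵀy reads: 198·m + 20·b = 363;  20·m + 5·b = 34.
Eliminating b: 5·(row 1) − 20·(row 2) gives 590·m = 5·363 − 20·34 = 1135, so m = 227/118.
Then b = (34 − 20·(227/118))/5 = -264/295.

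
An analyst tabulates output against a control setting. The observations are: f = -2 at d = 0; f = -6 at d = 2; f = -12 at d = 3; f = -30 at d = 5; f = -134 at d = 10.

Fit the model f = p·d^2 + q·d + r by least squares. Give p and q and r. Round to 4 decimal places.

p = -1.4757, q = 1.6422, r = -2.6384

Normal-equation sums: Σd^2·d^2 = 10722, Σd^2·d = 1160, Σd^2 = 138, Σd·d = 138, Σd = 20, Σ1 = 5.
And Σd^2·f = -14282, Σd·f = -1538, Σf = -184.
So AᵀA·[p, q, r]ᵀ = Aᵀf: [[10722, 1160, 138]; [1160, 138, 20]; [138, 20, 5]]·[p, q, r]ᵀ = [-14282, -1538, -184]ᵀ.
Solving the 3×3 system (Gaussian elimination) gives p = -57741/39127, q = 64253/39127, r = -103234/39127.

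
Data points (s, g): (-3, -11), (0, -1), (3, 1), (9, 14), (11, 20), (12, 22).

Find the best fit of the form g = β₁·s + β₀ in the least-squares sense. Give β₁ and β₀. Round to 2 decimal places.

Setting ∂/∂β₁ … = 0 gives: 364·β₁ + 32·β₀ = 646;  32·β₁ + 6·β₀ = 45.
Determinant 364·6 − 32² = 1160.
β₁ = (646·6 − 32·45)/1160 = 21/10; β₀ = (364·45 − 32·646)/1160 = -37/10.

β₁ = 2.10, β₀ = -3.70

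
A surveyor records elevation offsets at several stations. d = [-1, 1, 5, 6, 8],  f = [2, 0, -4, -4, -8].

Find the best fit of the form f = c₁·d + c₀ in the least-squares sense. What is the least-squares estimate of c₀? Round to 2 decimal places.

c₀ = 1.14

AᵀA·[c₁, c₀]ᵀ = Aᵀf reads: 127·c₁ + 19·c₀ = -110;  19·c₁ + 5·c₀ = -14.
det = 127·5 − 19² = 274.
c₁ = ((-110)·5 − 19·(-14))/274 = -142/137; c₀ = (127·(-14) − 19·(-110))/274 = 156/137.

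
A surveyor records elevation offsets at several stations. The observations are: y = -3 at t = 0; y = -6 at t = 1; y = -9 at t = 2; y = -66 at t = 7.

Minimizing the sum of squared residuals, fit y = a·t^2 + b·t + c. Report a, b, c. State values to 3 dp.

a = -1.177, b = -0.714, c = -3.333

AᵀA·[a, b, c]ᵀ = Aᵀy reads: 2418·a + 352·b + 54·c = -3276;  352·a + 54·b + 10·c = -486;  54·a + 10·b + 4·c = -84.
Solving the 3×3 system (Gaussian elimination) gives a = -1113/946, b = -675/946, c = -3153/946.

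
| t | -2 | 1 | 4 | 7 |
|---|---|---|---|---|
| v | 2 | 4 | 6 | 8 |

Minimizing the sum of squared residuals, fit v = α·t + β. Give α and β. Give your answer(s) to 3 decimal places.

With design matrix M, MᵀM = [[70, 10]; [10, 4]] and Mᵀv = [80, 20]ᵀ.
Determinant 70·4 − 10² = 180.
α = (80·4 − 10·20)/180 = 2/3; β = (70·20 − 10·80)/180 = 10/3.

α = 0.667, β = 3.333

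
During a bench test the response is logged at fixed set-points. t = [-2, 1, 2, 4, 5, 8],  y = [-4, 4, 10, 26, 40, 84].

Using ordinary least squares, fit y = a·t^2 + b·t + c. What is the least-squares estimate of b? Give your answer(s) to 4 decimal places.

AᵀA·[a, b, c]ᵀ = Aᵀy reads: 5010·a + 702·b + 114·c = 6820;  702·a + 114·b + 18·c = 1008;  114·a + 18·b + 6·c = 160.
(Σt^2·t^2 = 5010, Σt^2·t = 702, Σt^2 = 114, Σt·t = 114, Σt = 18, Σ1 = 6, Σt^2·y = 6820, Σt·y = 1008, Σy = 160.)
Row-reducing yields a = 17/19, b = 326/95, c = -179/285.

b = 3.4316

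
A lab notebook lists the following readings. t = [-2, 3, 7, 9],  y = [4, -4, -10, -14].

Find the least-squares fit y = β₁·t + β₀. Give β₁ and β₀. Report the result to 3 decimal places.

β₁ = -1.611, β₀ = 0.848

Compute the Gram sums: Σt·t = 143, Σt = 17, Σ1 = 4.
Moment sums: Σt·y = -216, Σy = -24.
XᵀX·[β₁, β₀]ᵀ = Xᵀy becomes [[143, 17]; [17, 4]]·[β₁, β₀]ᵀ = [-216, -24]ᵀ.
Eliminating β₀: 4·(row 1) − 17·(row 2) gives 283·β₁ = 4·(-216) − 17·(-24) = -456, so β₁ = -456/283.
Then β₀ = ((-24) − 17·(-456/283))/4 = 240/283.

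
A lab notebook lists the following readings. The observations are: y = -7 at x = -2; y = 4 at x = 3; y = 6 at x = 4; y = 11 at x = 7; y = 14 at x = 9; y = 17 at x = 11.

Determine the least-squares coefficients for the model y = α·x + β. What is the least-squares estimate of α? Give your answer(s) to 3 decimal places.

α = 1.829

Setting ∂/∂α … = 0 gives: 280·α + 32·β = 440;  32·α + 6·β = 45.
(Σx·x = 280, Σx = 32, Σ1 = 6, Σx·y = 440, Σy = 45.)
Determinant 280·6 − 32² = 656.
α = (440·6 − 32·45)/656 = 75/41; β = (280·45 − 32·440)/656 = -185/82.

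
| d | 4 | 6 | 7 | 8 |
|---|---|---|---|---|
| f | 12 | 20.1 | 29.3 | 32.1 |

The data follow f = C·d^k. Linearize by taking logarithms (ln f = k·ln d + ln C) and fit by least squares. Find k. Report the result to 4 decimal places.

k = 1.4742

Linearized form: ln f = k·ln d + ln C. From the 4 transformed points,
XᵀX = [[13.2429, 7.2034]; [7.2034, 4]], rhs = [22.6071, 12.3321]ᵀ  (here Σln d = 7.2034, Σ(ln d)² = 13.2429, Σln f = 12.3321, Σln d·ln f = 22.6071).
Δ = 13.2429·4 − (7.2034)² = 1.0824; k = (22.6071·4 − 7.2034·12.3321)/1.0824 = 1.47423, ln C = (13.2429·12.3321 − 7.2034·22.6071)/1.0824 = 0.42814.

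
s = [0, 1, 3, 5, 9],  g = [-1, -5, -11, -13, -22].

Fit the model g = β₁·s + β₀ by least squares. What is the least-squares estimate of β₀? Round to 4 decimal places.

Sums needed: Σs·s = 116, Σs = 18, Σ1 = 5.
For Xᵀg: Σs·g = -301, Σg = -52.
Δ = 116·5 − 18² = 256.
β₁ = ((-301)·5 − 18·(-52))/256 = -569/256; β₀ = (116·(-52) − 18·(-301))/256 = -307/128.

β₀ = -2.3984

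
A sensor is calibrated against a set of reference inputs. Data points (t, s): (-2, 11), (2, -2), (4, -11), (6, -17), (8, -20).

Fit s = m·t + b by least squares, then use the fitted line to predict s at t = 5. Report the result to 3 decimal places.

Normal-equation sums: Σt·t = 124, Σt = 18, Σ1 = 5.
Right-hand side: Σt·s = -332, Σs = -39.
Eliminating b: 5·(row 1) − 18·(row 2) gives 296·m = 5·(-332) − 18·(-39) = -958, so m = -479/148.
Then b = ((-39) − 18·(-479/148))/5 = 285/74.
At t = 5: ŝ = (-479/148)·(5) + (285/74)·(1) = -1825/148.

ŝ = -12.331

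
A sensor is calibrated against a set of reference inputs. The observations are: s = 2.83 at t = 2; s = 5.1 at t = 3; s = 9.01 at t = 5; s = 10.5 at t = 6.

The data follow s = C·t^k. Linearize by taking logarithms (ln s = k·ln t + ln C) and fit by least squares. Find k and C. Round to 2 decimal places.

k = 1.19, C = 1.29

With ln sᵢ as the transformed response and ln tᵢ as the regressor:
Sums: Σln t = 5.1930, Σ(ln t)² = 7.4881, Σln s = 7.2192, Σln t·ln s = 10.2622.
Normal system: [[7.4881, 5.1930]; [5.1930, 4]]·[k, ln C]ᵀ = [10.2622, 7.2192]ᵀ.
Δ = 7.4881·4 − (5.1930)² = 2.9856; k = (10.2622·4 − 5.1930·7.2192)/2.9856 = 1.19222, ln C = (7.4881·7.2192 − 5.1930·10.2622)/2.9856 = 0.25702, so C = exp(0.25702) = 1.29307.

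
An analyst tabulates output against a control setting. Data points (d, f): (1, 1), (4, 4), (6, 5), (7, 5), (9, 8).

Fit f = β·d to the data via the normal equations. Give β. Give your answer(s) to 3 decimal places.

From the data, Σd·d = 183.
For Xᵀf: Σd·f = 154.
Hence β = 154 / 183 ≈ 0.84153.

β = 0.842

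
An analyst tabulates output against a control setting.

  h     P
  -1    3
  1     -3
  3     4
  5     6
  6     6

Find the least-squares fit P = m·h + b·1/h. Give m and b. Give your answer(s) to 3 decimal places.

m = 1.283, b = -4.076

Forming AᵀA = [[72, 5]; [5, 1961/900]] and AᵀP = [72, -37/15]ᵀ gives AᵀA·[m, b]ᵀ = AᵀP.
det = 72·(1961/900) − 5² = 3297/25.
m = (72·(1961/900) − 5·(-37/15))/(3297/25) = 1813/1413; b = (72·(-37/15) − 5·72)/(3297/25) = -640/157.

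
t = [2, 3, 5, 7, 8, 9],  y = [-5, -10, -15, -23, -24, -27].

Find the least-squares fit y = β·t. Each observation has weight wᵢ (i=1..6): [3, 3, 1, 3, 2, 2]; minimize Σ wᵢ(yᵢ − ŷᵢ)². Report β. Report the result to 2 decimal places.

β = -3.09

Sums needed: Σwᵢ·t·t = 501.
And Σwᵢ·t·y = -1548.
Normal equations: [[501]]·[β]ᵀ = [-1548]ᵀ.
Hence β = -1548 / 501 ≈ -3.08982.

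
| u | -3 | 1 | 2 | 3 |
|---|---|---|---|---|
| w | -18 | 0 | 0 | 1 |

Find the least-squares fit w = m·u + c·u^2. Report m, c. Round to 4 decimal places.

Sums needed: Σu·u = 23, Σu·u^2 = 9, Σu^2·u^2 = 179.
For Xᵀw: Σu·w = 57, Σu^2·w = -153.
Normal equations: [[23, 9]; [9, 179]]·[m, c]ᵀ = [57, -153]ᵀ.
det = 23·179 − 9² = 4036.
m = (57·179 − 9·(-153))/4036 = 2895/1009; c = (23·(-153) − 9·57)/4036 = -1008/1009.

m = 2.8692, c = -0.9990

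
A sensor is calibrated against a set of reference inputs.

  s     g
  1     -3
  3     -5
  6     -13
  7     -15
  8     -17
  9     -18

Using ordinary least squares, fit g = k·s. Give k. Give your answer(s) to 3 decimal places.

k = -2.079

Setting ∂/∂k … = 0 gives: 240·k = -499.
Hence k = -499 / 240 ≈ -2.07917.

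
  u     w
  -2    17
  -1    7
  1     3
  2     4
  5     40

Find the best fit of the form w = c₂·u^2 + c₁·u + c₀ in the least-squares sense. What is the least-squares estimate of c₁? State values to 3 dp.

c₁ = -2.950

Entries of XᵀX: Σu^2·u^2 = 659, Σu^2·u = 125, Σu^2 = 35, Σu·u = 35, Σu = 5, Σ1 = 5.
Moment sums: Σu^2·w = 1094, Σu·w = 170, Σw = 71.
Normal equations: [[659, 125, 35]; [125, 35, 5]; [35, 5, 5]]·[c₂, c₁, c₀]ᵀ = [1094, 170, 71]ᵀ.
Row-reducing yields c₂ = 25/12, c₁ = -59/20, c₀ = 77/30.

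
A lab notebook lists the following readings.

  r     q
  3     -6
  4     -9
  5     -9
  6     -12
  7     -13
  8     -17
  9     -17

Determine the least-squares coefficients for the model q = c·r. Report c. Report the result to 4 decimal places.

c = -1.9679

Normal-equation sums: Σr·r = 280.
And Σr·q = -551.
So AᵀA·[c]ᵀ = Aᵀq: [[280]]·[c]ᵀ = [-551]ᵀ.
Hence c = -551 / 280 ≈ -1.96786.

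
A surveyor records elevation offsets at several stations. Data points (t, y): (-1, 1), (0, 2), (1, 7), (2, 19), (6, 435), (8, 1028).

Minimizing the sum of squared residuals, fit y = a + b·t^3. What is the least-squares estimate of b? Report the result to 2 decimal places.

b = 2.00

Compute the Gram sums: Σ1 = 6, Σt^3 = 736, Σt^3·t^3 = 308866.
Right-hand side: Σy = 1492, Σt^3·y = 620454.
AᵀA·[a, b]ᵀ = Aᵀy becomes [[6, 736]; [736, 308866]]·[a, b]ᵀ = [1492, 620454]ᵀ.
Eliminating b: 308866·(row 1) − 736·(row 2) gives 1311500·a = 308866·1492 − 736·620454 = 4173928, so a = 1043482/327875.
Then b = (620454 − 736·(1043482/327875))/308866 = 656153/327875.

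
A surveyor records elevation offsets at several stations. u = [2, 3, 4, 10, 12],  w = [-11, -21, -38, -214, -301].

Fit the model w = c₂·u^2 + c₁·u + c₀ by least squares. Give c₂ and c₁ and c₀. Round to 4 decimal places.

c₂ = -1.8796, c₁ = -2.8432, c₀ = 3.2564

Setting ∂/∂c₂ … = 0 gives: 31089·c₂ + 2827·c₁ + 273·c₀ = -65585;  2827·c₂ + 273·c₁ + 31·c₀ = -5989;  273·c₂ + 31·c₁ + 5·c₀ = -585.
(Σu^2·u^2 = 31089, Σu^2·u = 2827, Σu^2 = 273, Σu·u = 273, Σu = 31, Σ1 = 5, Σu^2·w = -65585, Σu·w = -5989, Σw = -585.)
Inverting the 3×3 Gram matrix, [c₂, c₁, c₀]ᵀ = [-12182/6481, -36853/12962, 42209/12962]ᵀ.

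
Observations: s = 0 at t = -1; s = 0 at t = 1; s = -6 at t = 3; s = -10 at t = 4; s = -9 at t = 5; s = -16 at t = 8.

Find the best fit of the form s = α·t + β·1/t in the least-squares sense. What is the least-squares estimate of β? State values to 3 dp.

Sums needed: Σt·t = 116, Σt·1/t = 6, Σ1/t·1/t = 32101/14400.
And Σt·s = -231, Σ1/t·s = -83/10.
Eliminating β: (32101/14400)·(row 1) − 6·(row 2) gives (801329/3600)·α = (32101/14400)·(-231) − 6·(-83/10) = -2232737/4800, so α = -6698211/3205316.
Then β = ((-83/10) − 6·(-6698211/3205316))/(32101/14400) = 1523520/801329.

β = 1.901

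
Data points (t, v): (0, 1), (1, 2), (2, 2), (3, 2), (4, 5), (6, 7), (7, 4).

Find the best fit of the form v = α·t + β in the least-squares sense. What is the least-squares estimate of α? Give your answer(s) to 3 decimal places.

α = 0.670

Normal-equation sums: Σt·t = 115, Σt = 23, Σ1 = 7.
For Mᵀv: Σt·v = 102, Σv = 23.
Δ = 115·7 − 23² = 276.
α = (102·7 − 23·23)/276 = 185/276; β = (115·23 − 23·102)/276 = 13/12.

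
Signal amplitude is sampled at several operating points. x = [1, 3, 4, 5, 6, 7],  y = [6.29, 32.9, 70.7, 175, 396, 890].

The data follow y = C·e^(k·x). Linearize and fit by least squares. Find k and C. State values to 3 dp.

With ln yᵢ as the transformed response and xᵢ as the regressor:
Over the data: Σx = 26.0000, Σ(x)² = 136.0000, Σln y = 27.5283, Σx·ln y = 138.6041.
Normal system: [[136.0000, 26.0000]; [26.0000, 6]]·[k, ln C]ᵀ = [138.6041, 27.5283]ᵀ.
Δ = 136.0000·6 − (26.0000)² = 140.0000; k = (138.6041·6 − 26.0000·27.5283)/140.0000 = 0.82778, ln C = (136.0000·27.5283 − 26.0000·138.6041)/140.0000 = 1.00101, so C = exp(1.00101) = 2.72103.

k = 0.828, C = 2.721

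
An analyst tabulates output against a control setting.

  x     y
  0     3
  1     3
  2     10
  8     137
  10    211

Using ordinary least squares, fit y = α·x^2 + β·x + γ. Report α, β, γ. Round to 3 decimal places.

α = 2.098, β = -0.020, γ = 1.975

From the data, Σx^2·x^2 = 14113, Σx^2·x = 1521, Σx^2 = 169, Σx·x = 169, Σx = 21, Σ1 = 5.
For Mᵀy: Σx^2·y = 29911, Σx·y = 3229, Σy = 364.
MᵀM·[α, β, γ]ᵀ = Mᵀy becomes [[14113, 1521, 169]; [1521, 169, 21]; [169, 21, 5]]·[α, β, γ]ᵀ = [29911, 3229, 364]ᵀ.
Row-reducing yields α = 54385/25924, β = -509/25924, γ = 12798/6481.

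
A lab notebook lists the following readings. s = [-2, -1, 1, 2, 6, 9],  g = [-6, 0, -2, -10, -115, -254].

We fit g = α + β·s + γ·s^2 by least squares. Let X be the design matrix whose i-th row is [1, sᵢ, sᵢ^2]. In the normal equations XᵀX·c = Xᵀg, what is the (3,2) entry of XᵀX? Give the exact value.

Row 3 ↔ basis s^2, column 2 ↔ basis s, so (XᵀX)_{3,2} = Σᵢ (s^2)·(s) = (4)·(-2) + (1)·(-1) + (1)·(1) + (4)·(2) + (36)·(6) + (81)·(9) = 945.

945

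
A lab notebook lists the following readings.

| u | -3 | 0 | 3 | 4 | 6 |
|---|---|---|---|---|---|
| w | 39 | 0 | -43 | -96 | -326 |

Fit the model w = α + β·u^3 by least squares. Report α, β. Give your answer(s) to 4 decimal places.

α = -1.0114, β = -1.5034

Compute the Gram sums: Σ1 = 5, Σu^3 = 280, Σu^3·u^3 = 52210.
Moment sums: Σw = -426, Σu^3·w = -78774.
So MᵀM·[α, β]ᵀ = Mᵀw: [[5, 280]; [280, 52210]]·[α, β]ᵀ = [-426, -78774]ᵀ.
Determinant 5·52210 − 280² = 182650.
α = ((-426)·52210 − 280·(-78774))/182650 = -18474/18265; β = (5·(-78774) − 280·(-426))/182650 = -27459/18265.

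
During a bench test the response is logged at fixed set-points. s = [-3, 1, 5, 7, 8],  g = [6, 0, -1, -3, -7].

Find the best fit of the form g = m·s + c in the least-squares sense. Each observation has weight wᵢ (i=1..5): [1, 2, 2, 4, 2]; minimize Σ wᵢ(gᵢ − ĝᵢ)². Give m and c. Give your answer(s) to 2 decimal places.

m = -0.91, c = 2.39

MᵀWM·[m, c]ᵀ = MᵀWg reads: 385·m + 53·c = -224;  53·m + 11·c = -22.
(Σwᵢ·s·s = 385, Σwᵢ·s = 53, Σwᵢ·1 = 11, Σwᵢ·s·g = -224, Σwᵢ·g = -22.)
Determinant 385·11 − 53² = 1426.
m = ((-224)·11 − 53·(-22))/1426 = -649/713; c = (385·(-22) − 53·(-224))/1426 = 1701/713.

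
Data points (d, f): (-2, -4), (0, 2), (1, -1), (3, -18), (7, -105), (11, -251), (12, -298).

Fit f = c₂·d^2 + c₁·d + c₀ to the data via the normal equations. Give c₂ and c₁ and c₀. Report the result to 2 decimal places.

c₂ = -1.99, c₁ = -1.16, c₀ = 2.04

Normal-equation sums: Σd^2·d^2 = 37876, Σd^2·d = 3422, Σd^2 = 328, Σd·d = 328, Σd = 32, Σ1 = 7.
For Mᵀf: Σd^2·f = -78607, Σd·f = -7119, Σf = -675.
So MᵀM·[c₂, c₁, c₀]ᵀ = Mᵀf: [[37876, 3422, 328]; [3422, 328, 32]; [328, 32, 7]]·[c₂, c₁, c₀]ᵀ = [-78607, -7119, -675]ᵀ.
Solving the 3×3 system (Gaussian elimination) gives c₂ = -912767/459126, c₁ = -533401/459126, c₀ = 467597/229563.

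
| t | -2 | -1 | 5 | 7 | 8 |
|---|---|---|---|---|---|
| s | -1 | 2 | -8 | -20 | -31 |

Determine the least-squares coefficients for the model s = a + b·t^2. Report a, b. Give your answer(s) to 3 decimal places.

The normal system MᵀM·[a, b]ᵀ = Mᵀs is [[5, 143]; [143, 7139]]·[a, b]ᵀ = [-58, -3166]ᵀ.
Δ = 5·7139 − 143² = 15246.
a = ((-58)·7139 − 143·(-3166))/15246 = 586/231; b = (5·(-3166) − 143·(-58))/15246 = -1256/2541.

a = 2.537, b = -0.494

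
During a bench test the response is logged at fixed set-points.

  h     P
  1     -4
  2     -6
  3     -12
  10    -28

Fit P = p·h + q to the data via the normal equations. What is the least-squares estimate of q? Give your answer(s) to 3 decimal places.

q = -1.940

Sums needed: Σh·h = 114, Σh = 16, Σ1 = 4.
Moment sums: Σh·P = -332, ΣP = -50.
So XᵀX·[p, q]ᵀ = XᵀP: [[114, 16]; [16, 4]]·[p, q]ᵀ = [-332, -50]ᵀ.
Eliminating q: 4·(row 1) − 16·(row 2) gives 200·p = 4·(-332) − 16·(-50) = -528, so p = -66/25.
Then q = ((-50) − 16·(-66/25))/4 = -97/50.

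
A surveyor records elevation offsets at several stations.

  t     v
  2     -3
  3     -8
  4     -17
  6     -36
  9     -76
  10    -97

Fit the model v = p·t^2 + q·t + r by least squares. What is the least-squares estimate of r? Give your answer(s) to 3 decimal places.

MᵀM·[p, q, r]ᵀ = Mᵀv reads: 18210·p + 2044·q + 246·r = -17508;  2044·p + 246·q + 34·r = -1968;  246·p + 34·q + 6·r = -237.
Solving the 3×3 system (Gaussian elimination) gives p = -927/1078, q = -1335/1078, r = 2991/1078.

r = 2.775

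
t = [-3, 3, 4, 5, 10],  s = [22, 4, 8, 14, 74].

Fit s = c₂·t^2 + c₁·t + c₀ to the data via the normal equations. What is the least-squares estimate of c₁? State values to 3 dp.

Sums needed: Σt^2·t^2 = 11043, Σt^2·t = 1189, Σt^2 = 159, Σt·t = 159, Σt = 19, Σ1 = 5.
Right-hand side: Σt^2·s = 8112, Σt·s = 788, Σs = 122.
So AᵀA·[c₂, c₁, c₀]ᵀ = Aᵀs: [[11043, 1189, 159]; [1189, 159, 19]; [159, 19, 5]]·[c₂, c₁, c₀]ᵀ = [8112, 788, 122]ᵀ.
Row-reducing yields c₂ = 1, c₁ = -3, c₀ = 4.

c₁ = -3.000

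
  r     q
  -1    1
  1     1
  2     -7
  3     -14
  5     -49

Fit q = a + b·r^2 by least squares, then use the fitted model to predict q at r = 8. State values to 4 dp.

MᵀM·[a, b]ᵀ = Mᵀq reads: 5·a + 40·b = -68;  40·a + 724·b = -1377.
Δ = 5·724 − 40² = 2020.
a = ((-68)·724 − 40·(-1377))/2020 = 1462/505; b = (5·(-1377) − 40·(-68))/2020 = -833/404.
At r = 8: q̂ = (1462/505)·(1) + (-833/404)·(64) = -65178/505.

q̂ = -129.0653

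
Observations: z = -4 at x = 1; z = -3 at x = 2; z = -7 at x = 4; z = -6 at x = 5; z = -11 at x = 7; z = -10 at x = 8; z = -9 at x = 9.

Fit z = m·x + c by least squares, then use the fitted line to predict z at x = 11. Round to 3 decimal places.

ẑ = -12.359

With design matrix M, MᵀM = [[240, 36]; [36, 7]] and Mᵀz = [-306, -50]ᵀ.
Determinant 240·7 − 36² = 384.
m = ((-306)·7 − 36·(-50))/384 = -57/64; c = (240·(-50) − 36·(-306))/384 = -41/16.
At x = 11: ẑ = (-57/64)·(11) + (-41/16)·(1) = -791/64.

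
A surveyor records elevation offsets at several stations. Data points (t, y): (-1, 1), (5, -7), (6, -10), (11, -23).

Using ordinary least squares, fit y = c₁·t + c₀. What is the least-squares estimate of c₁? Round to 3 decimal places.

c₁ = -1.983

Entries of XᵀX: Σt·t = 183, Σt = 21, Σ1 = 4.
For Xᵀy: Σt·y = -349, Σy = -39.
Normal equations: [[183, 21]; [21, 4]]·[c₁, c₀]ᵀ = [-349, -39]ᵀ.
det = 183·4 − 21² = 291.
c₁ = ((-349)·4 − 21·(-39))/291 = -577/291; c₀ = (183·(-39) − 21·(-349))/291 = 64/97.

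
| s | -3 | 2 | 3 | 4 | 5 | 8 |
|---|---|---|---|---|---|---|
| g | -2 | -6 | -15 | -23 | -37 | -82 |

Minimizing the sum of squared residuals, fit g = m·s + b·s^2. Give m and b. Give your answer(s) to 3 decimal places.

XᵀX·[m, b]ᵀ = Xᵀg reads: 127·m + 709·b = -984;  709·m + 5155·b = -6718.
Determinant 127·5155 − 709² = 152004.
m = ((-984)·5155 − 709·(-6718))/152004 = -154729/76002; b = (127·(-6718) − 709·(-984))/152004 = -77765/76002.

m = -2.036, b = -1.023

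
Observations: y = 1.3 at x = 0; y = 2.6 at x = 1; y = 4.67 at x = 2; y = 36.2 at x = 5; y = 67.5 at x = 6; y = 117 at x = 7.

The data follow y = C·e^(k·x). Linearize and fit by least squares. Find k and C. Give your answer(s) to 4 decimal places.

k = 0.6497, C = 1.3228

Taking logs, ln y = k·x + ln C, so regress ln y on x.
Σx = 21.0000, Σ(x)² = 115.0000, Σln y = 15.3224, Σx·ln y = 80.5911.
Equations: 115.0000·k + 21.0000·ln C = 80.5911;  21.0000·k + 6·ln C = 15.3224.
Δ = 115.0000·6 − (21.0000)² = 249.0000; k = (80.5911·6 − 21.0000·15.3224)/249.0000 = 0.64970, ln C = (115.0000·15.3224 − 21.0000·80.5911)/249.0000 = 0.27977, so C = exp(0.27977) = 1.32282.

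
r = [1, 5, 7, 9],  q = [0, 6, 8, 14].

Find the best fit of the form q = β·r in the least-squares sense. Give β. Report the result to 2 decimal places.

MᵀM·[β]ᵀ = Mᵀq reads: 156·β = 212.
β = 212/156 = 1.35897.

β = 1.36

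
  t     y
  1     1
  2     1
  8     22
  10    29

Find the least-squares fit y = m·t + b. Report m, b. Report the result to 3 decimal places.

m = 3.247, b = -3.796

The normal system AᵀA·[m, b]ᵀ = Aᵀy is [[169, 21]; [21, 4]]·[m, b]ᵀ = [469, 53]ᵀ.
Δ = 169·4 − 21² = 235.
m = (469·4 − 21·53)/235 = 763/235; b = (169·53 − 21·469)/235 = -892/235.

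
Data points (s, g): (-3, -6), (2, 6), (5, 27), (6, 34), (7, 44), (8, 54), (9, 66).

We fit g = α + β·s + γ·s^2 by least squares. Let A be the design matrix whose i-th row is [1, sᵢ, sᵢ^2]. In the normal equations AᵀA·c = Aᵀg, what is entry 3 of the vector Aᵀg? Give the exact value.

12827

Entry 3 ↔ basis s^2, so (Aᵀg)_{3} = Σᵢ (s^2)·gᵢ = (9)·(-6) + (4)·(6) + (25)·(27) + (36)·(34) + (49)·(44) + (64)·(54) + (81)·(66) = 12827.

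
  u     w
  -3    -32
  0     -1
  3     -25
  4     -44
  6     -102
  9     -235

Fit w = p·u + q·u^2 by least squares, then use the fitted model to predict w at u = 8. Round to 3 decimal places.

ŵ = -184.785

Normal-equation sums: Σu·u = 151, Σu·u^2 = 1009, Σu^2·u^2 = 8275.
And Σu·w = -2882, Σu^2·w = -23924.
det = 151·8275 − 1009² = 231444.
p = ((-2882)·8275 − 1009·(-23924))/231444 = 48461/38574; q = (151·(-23924) − 1009·(-2882))/231444 = -117431/38574.
At u = 8: ŵ = (48461/38574)·(8) + (-117431/38574)·(64) = -3563948/19287.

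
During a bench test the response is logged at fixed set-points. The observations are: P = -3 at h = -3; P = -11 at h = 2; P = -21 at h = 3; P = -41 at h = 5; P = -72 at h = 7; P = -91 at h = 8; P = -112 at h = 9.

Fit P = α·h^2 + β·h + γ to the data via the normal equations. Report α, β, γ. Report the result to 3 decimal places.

α = -1.051, β = -2.737, γ = -1.845

With design matrix A, AᵀA = [[13861, 1717, 241]; [1717, 241, 31]; [241, 31, 7]] and AᵀP = [-19709, -2521, -351]ᵀ.
Row-reducing yields α = -31652/30121, β = -247295/90363, γ = -166696/90363.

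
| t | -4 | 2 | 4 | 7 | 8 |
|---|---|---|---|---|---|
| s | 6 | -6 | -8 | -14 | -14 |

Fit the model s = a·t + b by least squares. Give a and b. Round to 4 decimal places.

a = -1.7061, b = -1.3991

XᵀX·[a, b]ᵀ = Xᵀs reads: 149·a + 17·b = -278;  17·a + 5·b = -36.
det = 149·5 − 17² = 456.
a = ((-278)·5 − 17·(-36))/456 = -389/228; b = (149·(-36) − 17·(-278))/456 = -319/228.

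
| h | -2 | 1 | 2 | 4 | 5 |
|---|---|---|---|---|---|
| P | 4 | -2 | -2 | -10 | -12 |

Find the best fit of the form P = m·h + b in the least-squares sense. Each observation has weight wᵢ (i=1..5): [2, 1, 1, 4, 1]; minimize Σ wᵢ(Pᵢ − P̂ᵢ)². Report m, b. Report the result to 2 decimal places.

Sums needed: Σwᵢ·h·h = 102, Σwᵢ·h = 20, Σwᵢ·1 = 9.
And Σwᵢ·h·P = -242, Σwᵢ·P = -48.
Δ = 102·9 − 20² = 518.
m = ((-242)·9 − 20·(-48))/518 = -87/37; b = (102·(-48) − 20·(-242))/518 = -4/37.

m = -2.35, b = -0.11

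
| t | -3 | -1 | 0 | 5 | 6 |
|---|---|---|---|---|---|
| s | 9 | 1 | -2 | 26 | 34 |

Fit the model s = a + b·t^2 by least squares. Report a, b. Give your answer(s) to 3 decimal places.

Normal-equation sums: Σ1 = 5, Σt^2 = 71, Σt^2·t^2 = 2003.
Moment sums: Σs = 68, Σt^2·s = 1956.
det = 5·2003 − 71² = 4974.
a = (68·2003 − 71·1956)/4974 = -1336/2487; b = (5·1956 − 71·68)/4974 = 2476/2487.

a = -0.537, b = 0.996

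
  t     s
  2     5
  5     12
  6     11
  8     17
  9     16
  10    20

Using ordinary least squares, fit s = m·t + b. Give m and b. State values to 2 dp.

The normal equations are: 310·m + 40·b = 616;  40·m + 6·b = 81.
(Σt·t = 310, Σt = 40, Σ1 = 6, Σt·s = 616, Σs = 81.)
det = 310·6 − 40² = 260.
m = (616·6 − 40·81)/260 = 114/65; b = (310·81 − 40·616)/260 = 47/26.

m = 1.75, b = 1.81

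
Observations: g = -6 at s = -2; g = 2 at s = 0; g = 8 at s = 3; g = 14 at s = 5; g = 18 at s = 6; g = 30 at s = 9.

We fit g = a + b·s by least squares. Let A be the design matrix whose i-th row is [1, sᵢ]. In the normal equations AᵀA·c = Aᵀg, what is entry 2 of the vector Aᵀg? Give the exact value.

Entry 2 ↔ basis s, so (Aᵀg)_{2} = Σᵢ (s)·gᵢ = (-2)·(-6) + (0)·(2) + (3)·(8) + (5)·(14) + (6)·(18) + (9)·(30) = 484.

484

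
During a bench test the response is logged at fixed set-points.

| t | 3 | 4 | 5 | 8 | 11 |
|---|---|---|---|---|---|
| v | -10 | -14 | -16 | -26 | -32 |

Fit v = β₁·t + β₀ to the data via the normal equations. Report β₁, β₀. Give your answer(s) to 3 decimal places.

Sums needed: Σt·t = 235, Σt = 31, Σ1 = 5.
For Mᵀv: Σt·v = -726, Σv = -98.
Normal equations: [[235, 31]; [31, 5]]·[β₁, β₀]ᵀ = [-726, -98]ᵀ.
Eliminating β₀: 5·(row 1) − 31·(row 2) gives 214·β₁ = 5·(-726) − 31·(-98) = -592, so β₁ = -296/107.
Then β₀ = ((-98) − 31·(-296/107))/5 = -262/107.

β₁ = -2.766, β₀ = -2.449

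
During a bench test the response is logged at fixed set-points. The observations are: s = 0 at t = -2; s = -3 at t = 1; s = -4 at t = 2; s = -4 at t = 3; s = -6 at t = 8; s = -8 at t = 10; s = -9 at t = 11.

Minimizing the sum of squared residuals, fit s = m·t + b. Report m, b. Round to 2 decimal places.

Sums needed: Σt·t = 303, Σt = 33, Σ1 = 7.
Moment sums: Σt·s = -250, Σs = -34.
Determinant 303·7 − 33² = 1032.
m = ((-250)·7 − 33·(-34))/1032 = -157/258; b = (303·(-34) − 33·(-250))/1032 = -171/86.

m = -0.61, b = -1.99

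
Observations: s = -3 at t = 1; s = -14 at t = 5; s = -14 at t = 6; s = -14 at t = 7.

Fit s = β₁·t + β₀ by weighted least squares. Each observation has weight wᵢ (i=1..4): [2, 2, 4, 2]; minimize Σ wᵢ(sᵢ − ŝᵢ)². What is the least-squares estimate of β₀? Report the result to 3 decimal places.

Forming MᵀWM = [[294, 50]; [50, 10]] and MᵀWs = [-678, -118]ᵀ gives MᵀWM·[β₁, β₀]ᵀ = MᵀWs.
Determinant 294·10 − 50² = 440.
β₁ = ((-678)·10 − 50·(-118))/440 = -2; β₀ = (294·(-118) − 50·(-678))/440 = -9/5.

β₀ = -1.800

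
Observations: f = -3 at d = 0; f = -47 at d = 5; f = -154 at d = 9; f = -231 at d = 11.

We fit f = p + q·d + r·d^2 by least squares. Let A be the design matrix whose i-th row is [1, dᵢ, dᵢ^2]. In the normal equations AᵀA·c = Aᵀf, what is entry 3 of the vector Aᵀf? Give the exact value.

-41600

Entry 3 ↔ basis d^2, so (Aᵀf)_{3} = Σᵢ (d^2)·fᵢ = (0)·(-3) + (25)·(-47) + (81)·(-154) + (121)·(-231) = -41600.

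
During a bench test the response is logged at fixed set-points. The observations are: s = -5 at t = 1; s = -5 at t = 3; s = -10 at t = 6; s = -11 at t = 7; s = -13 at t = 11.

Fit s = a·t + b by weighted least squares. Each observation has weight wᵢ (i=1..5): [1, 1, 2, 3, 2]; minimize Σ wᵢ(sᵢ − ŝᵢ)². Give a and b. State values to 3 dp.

XᵀWX·[a, b]ᵀ = XᵀWs reads: 471·a + 59·b = -657;  59·a + 9·b = -89.
Δ = 471·9 − 59² = 758.
a = ((-657)·9 − 59·(-89))/758 = -331/379; b = (471·(-89) − 59·(-657))/758 = -1578/379.

a = -0.873, b = -4.164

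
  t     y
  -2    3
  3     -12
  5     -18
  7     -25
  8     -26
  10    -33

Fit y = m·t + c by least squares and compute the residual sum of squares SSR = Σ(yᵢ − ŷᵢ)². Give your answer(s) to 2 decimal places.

Sums needed: Σt·t = 251, Σt = 31, Σ1 = 6.
For Xᵀy: Σt·y = -845, Σy = -111.
Eliminating c: 6·(row 1) − 31·(row 2) gives 545·m = 6·(-845) − 31·(-111) = -1629, so m = -1629/545.
Then c = ((-111) − 31·(-1629/545))/6 = -1666/545.
Residuals: 43/545, 13/545, 1/545, -556/545, 528/545, -29/545; SSR = 1084/545.

SSR = 1.99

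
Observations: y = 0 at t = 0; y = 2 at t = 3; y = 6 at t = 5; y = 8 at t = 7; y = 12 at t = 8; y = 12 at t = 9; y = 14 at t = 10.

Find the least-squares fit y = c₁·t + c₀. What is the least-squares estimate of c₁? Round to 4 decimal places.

c₁ = 1.4737

Forming AᵀA = [[328, 42]; [42, 7]] and Aᵀy = [436, 54]ᵀ gives AᵀA·[c₁, c₀]ᵀ = Aᵀy.
Δ = 328·7 − 42² = 532.
c₁ = (436·7 − 42·54)/532 = 28/19; c₀ = (328·54 − 42·436)/532 = -150/133.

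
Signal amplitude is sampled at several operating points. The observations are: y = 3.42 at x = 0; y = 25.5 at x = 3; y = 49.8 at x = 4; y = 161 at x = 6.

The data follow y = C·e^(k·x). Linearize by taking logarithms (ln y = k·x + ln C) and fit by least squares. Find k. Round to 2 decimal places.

k = 0.65

Let Y = ln y. Fitting Y = k·x + ln C by least squares:
AᵀA = [[61.0000, 13.0000]; [13.0000, 4]], rhs = [55.8365, 13.4577]ᵀ  (here Σx = 13.0000, Σ(x)² = 61.0000, Σln y = 13.4577, Σx·ln y = 55.8365).
Δ = 61.0000·4 − (13.0000)² = 75.0000; k = (55.8365·4 − 13.0000·13.4577)/75.0000 = 0.64527, ln C = (61.0000·13.4577 − 13.0000·55.8365)/75.0000 = 1.26730.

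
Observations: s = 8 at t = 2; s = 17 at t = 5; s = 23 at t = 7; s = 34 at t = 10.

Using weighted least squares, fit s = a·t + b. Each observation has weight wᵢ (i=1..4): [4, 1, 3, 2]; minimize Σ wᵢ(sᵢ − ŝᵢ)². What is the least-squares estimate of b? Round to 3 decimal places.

Forming XᵀWX = [[388, 54]; [54, 10]] and XᵀWs = [1312, 186]ᵀ gives XᵀWX·[a, b]ᵀ = XᵀWs.
Δ = 388·10 − 54² = 964.
a = (1312·10 − 54·186)/964 = 769/241; b = (388·186 − 54·1312)/964 = 330/241.

b = 1.369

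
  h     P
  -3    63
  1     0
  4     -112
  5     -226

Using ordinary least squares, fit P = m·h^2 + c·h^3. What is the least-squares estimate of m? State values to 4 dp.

m = 0.9986

The normal equations are: 963·m + 3907·c = -6875;  3907·m + 20451·c = -37119.
(Σh^2·h^2 = 963, Σh^2·h^3 = 3907, Σh^3·h^3 = 20451, Σh^2·P = -6875, Σh^3·P = -37119.)
Determinant 963·20451 − 3907² = 4429664.
m = ((-6875)·20451 − 3907·(-37119))/4429664 = 1105827/1107416; c = (963·(-37119) − 3907·(-6875))/4429664 = -2221243/1107416.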